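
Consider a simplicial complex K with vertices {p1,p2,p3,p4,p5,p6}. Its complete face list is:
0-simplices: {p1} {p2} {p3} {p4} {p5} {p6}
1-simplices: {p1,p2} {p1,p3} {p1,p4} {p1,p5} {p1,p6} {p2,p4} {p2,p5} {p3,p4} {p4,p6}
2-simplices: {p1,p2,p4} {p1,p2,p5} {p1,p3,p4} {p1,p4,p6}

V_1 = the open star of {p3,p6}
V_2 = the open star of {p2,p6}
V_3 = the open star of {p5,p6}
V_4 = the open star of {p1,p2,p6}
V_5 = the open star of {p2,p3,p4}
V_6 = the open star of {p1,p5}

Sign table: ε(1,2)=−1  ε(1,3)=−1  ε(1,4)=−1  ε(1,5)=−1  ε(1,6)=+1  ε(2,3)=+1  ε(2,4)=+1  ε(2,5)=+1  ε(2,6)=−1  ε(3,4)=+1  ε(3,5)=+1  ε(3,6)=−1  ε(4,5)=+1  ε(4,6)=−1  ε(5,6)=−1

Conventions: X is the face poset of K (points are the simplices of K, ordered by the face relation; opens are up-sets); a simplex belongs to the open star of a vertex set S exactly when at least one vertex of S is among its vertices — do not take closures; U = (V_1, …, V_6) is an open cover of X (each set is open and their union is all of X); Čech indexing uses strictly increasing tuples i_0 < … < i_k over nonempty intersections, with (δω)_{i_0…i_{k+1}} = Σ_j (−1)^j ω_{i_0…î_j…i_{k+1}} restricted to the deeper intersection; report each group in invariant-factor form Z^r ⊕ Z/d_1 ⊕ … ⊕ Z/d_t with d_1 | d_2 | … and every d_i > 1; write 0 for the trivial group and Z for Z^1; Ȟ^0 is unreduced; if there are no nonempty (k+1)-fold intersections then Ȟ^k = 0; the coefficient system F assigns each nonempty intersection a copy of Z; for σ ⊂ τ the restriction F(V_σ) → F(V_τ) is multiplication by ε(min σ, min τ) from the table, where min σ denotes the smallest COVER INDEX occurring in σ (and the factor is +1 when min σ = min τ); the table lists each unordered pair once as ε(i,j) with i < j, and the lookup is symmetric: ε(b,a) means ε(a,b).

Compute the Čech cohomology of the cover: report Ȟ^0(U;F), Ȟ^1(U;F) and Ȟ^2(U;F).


Ȟ^0 = Z, Ȟ^1 = 0, Ȟ^2 = 0

nerve of the cover:
  V1={{p3},{p6},{p1,p3},{p1,p6},{p3,p4},{p4,p6},{p1,p3,p4},{p1,p4,p6}} V2={{p2},{p6},{p1,p2},{p1,p6},{p2,p4},{p2,p5},{p4,p6},{p1,p2,p4},{p1,p2,p5},{p1,p4,p6}} V3={{p5},{p6},{p1,p5},{p1,p6},{p2,p5},{p4,p6},{p1,p2,p5},{p1,p4,p6}} V4={{p1},{p2},{p6},{p1,p2},{p1,p3},{p1,p4},{p1,p5},{p1,p6},{p2,p4},{p2,p5},{p4,p6},{p1,p2,p4},{p1,p2,p5},{p1,p3,p4},{p1,p4,p6}} V5={{p2},{p3},{p4},{p1,p2},{p1,p3},{p1,p4},{p2,p4},{p2,p5},{p3,p4},{p4,p6},{p1,p2,p4},{p1,p2,p5},{p1,p3,p4},{p1,p4,p6}} V6={{p1},{p5},{p1,p2},{p1,p3},{p1,p4},{p1,p5},{p1,p6},{p2,p5},{p1,p2,p4},{p1,p2,p5},{p1,p3,p4},{p1,p4,p6}}
  V12={{p6},{p1,p6},{p4,p6},{p1,p4,p6}} V13={{p6},{p1,p6},{p4,p6},{p1,p4,p6}} V14={{p6},{p1,p3},{p1,p6},{p4,p6},{p1,p3,p4},{p1,p4,p6}} V15={{p3},{p1,p3},{p3,p4},{p4,p6},{p1,p3,p4},{p1,p4,p6}} V16={{p1,p3},{p1,p6},{p1,p3,p4},{p1,p4,p6}} V23={{p6},{p1,p6},{p2,p5},{p4,p6},{p1,p2,p5},{p1,p4,p6}} V24={{p2},{p6},{p1,p2},{p1,p6},{p2,p4},{p2,p5},{p4,p6},{p1,p2,p4},{p1,p2,p5},{p1,p4,p6}} V25={{p2},{p1,p2},{p2,p4},{p2,p5},{p4,p6},{p1,p2,p4},{p1,p2,p5},{p1,p4,p6}} V26={{p1,p2},{p1,p6},{p2,p5},{p1,p2,p4},{p1,p2,p5},{p1,p4,p6}} V34={{p6},{p1,p5},{p1,p6},{p2,p5},{p4,p6},{p1,p2,p5},{p1,p4,p6}} V35={{p2,p5},{p4,p6},{p1,p2,p5},{p1,p4,p6}} V36={{p5},{p1,p5},{p1,p6},{p2,p5},{p1,p2,p5},{p1,p4,p6}} V45={{p2},{p1,p2},{p1,p3},{p1,p4},{p2,p4},{p2,p5},{p4,p6},{p1,p2,p4},{p1,p2,p5},{p1,p3,p4},{p1,p4,p6}} V46={{p1},{p1,p2},{p1,p3},{p1,p4},{p1,p5},{p1,p6},{p2,p5},{p1,p2,p4},{p1,p2,p5},{p1,p3,p4},{p1,p4,p6}} V56={{p1,p2},{p1,p3},{p1,p4},{p2,p5},{p1,p2,p4},{p1,p2,p5},{p1,p3,p4},{p1,p4,p6}}
  V123={{p6},{p1,p6},{p4,p6},{p1,p4,p6}} V124={{p6},{p1,p6},{p4,p6},{p1,p4,p6}} V125={{p4,p6},{p1,p4,p6}} V126={{p1,p6},{p1,p4,p6}} V134={{p6},{p1,p6},{p4,p6},{p1,p4,p6}} V135={{p4,p6},{p1,p4,p6}} V136={{p1,p6},{p1,p4,p6}} V145={{p1,p3},{p4,p6},{p1,p3,p4},{p1,p4,p6}} V146={{p1,p3},{p1,p6},{p1,p3,p4},{p1,p4,p6}} V156={{p1,p3},{p1,p3,p4},{p1,p4,p6}} V234={{p6},{p1,p6},{p2,p5},{p4,p6},{p1,p2,p5},{p1,p4,p6}} V235={{p2,p5},{p4,p6},{p1,p2,p5},{p1,p4,p6}} V236={{p1,p6},{p2,p5},{p1,p2,p5},{p1,p4,p6}} V245={{p2},{p1,p2},{p2,p4},{p2,p5},{p4,p6},{p1,p2,p4},{p1,p2,p5},{p1,p4,p6}} V246={{p1,p2},{p1,p6},{p2,p5},{p1,p2,p4},{p1,p2,p5},{p1,p4,p6}} V256={{p1,p2},{p2,p5},{p1,p2,p4},{p1,p2,p5},{p1,p4,p6}} V345={{p2,p5},{p4,p6},{p1,p2,p5},{p1,p4,p6}} V346={{p1,p5},{p1,p6},{p2,p5},{p1,p2,p5},{p1,p4,p6}} V356={{p2,p5},{p1,p2,p5},{p1,p4,p6}} V456={{p1,p2},{p1,p3},{p1,p4},{p2,p5},{p1,p2,p4},{p1,p2,p5},{p1,p3,p4},{p1,p4,p6}}
  V1234={{p6},{p1,p6},{p4,p6},{p1,p4,p6}} V1235={{p4,p6},{p1,p4,p6}} V1236={{p1,p6},{p1,p4,p6}} V1245={{p4,p6},{p1,p4,p6}} V1246={{p1,p6},{p1,p4,p6}} V1256={{p1,p4,p6}} V1345={{p4,p6},{p1,p4,p6}} V1346={{p1,p6},{p1,p4,p6}} V1356={{p1,p4,p6}} V1456={{p1,p3},{p1,p3,p4},{p1,p4,p6}} V2345={{p2,p5},{p4,p6},{p1,p2,p5},{p1,p4,p6}} V2346={{p1,p6},{p2,p5},{p1,p2,p5},{p1,p4,p6}} V2356={{p2,p5},{p1,p2,p5},{p1,p4,p6}} V2456={{p1,p2},{p2,p5},{p1,p2,p4},{p1,p2,p5},{p1,p4,p6}} V3456={{p2,p5},{p1,p2,p5},{p1,p4,p6}}
  V12345={{p4,p6},{p1,p4,p6}} V12346={{p1,p6},{p1,p4,p6}} V12356={{p1,p4,p6}} V12456={{p1,p4,p6}} V13456={{p1,p4,p6}} V23456={{p2,p5},{p1,p2,p5},{p1,p4,p6}}
  V123456={{p1,p4,p6}}
C dims 6,15,20,15; δ0: rk 5, SNF 1^5; δ1: rk 10, SNF 1^10; δ2: rk 10, SNF 1^10
Ȟ^0 = (6 − 5) − 0 = 1, so Ȟ^0 ≅ Z
Ȟ^1 = (15 − 10) − 5 = 0, so Ȟ^1 ≅ 0
Ȟ^2 = (20 − 10) − 10 = 0, so Ȟ^2 ≅ 0


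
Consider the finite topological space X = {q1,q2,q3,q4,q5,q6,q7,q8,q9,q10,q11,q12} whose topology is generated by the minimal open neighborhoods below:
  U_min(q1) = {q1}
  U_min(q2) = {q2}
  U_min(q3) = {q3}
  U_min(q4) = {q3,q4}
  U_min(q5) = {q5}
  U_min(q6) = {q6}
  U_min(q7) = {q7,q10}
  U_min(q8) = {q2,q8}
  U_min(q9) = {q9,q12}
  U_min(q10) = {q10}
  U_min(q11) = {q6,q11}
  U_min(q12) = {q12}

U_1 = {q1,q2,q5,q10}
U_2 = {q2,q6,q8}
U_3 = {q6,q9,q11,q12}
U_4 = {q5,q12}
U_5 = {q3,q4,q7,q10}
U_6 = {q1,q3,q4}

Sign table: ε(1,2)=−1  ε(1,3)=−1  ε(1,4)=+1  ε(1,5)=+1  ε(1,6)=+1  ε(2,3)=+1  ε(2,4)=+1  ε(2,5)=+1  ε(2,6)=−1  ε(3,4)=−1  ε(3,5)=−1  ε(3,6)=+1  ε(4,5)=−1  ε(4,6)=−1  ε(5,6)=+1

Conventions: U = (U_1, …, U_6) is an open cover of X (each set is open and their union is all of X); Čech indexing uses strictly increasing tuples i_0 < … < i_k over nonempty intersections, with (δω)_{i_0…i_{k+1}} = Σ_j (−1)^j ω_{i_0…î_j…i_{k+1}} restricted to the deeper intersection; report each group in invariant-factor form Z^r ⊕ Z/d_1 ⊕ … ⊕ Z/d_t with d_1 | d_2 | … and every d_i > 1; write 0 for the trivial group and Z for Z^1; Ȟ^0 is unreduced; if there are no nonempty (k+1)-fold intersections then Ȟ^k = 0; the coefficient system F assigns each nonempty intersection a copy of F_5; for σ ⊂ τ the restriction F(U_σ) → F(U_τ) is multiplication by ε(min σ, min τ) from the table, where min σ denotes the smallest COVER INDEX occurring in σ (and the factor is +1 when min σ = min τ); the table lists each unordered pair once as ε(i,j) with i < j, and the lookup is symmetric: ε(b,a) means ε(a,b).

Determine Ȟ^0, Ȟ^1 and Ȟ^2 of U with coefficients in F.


Ȟ^0 ≅ Z/5,  Ȟ^1 ≅ Z/5 ⊕ Z/5,  Ȟ^2 ≅ 0

cover nerve:
  U12={q2} U14={q5} U15={q10} U16={q1} U23={q6} U34={q12} U56={q3,q4}
C dims 6,7; δ0: rk_F5 5
Ȟ^0: (6−5)−0=1 ⇒ Z/5
Ȟ^1: (7−0)−5=2 ⇒ Z/5 ⊕ Z/5
Ȟ^2: (0−0)−0=0 ⇒ 0


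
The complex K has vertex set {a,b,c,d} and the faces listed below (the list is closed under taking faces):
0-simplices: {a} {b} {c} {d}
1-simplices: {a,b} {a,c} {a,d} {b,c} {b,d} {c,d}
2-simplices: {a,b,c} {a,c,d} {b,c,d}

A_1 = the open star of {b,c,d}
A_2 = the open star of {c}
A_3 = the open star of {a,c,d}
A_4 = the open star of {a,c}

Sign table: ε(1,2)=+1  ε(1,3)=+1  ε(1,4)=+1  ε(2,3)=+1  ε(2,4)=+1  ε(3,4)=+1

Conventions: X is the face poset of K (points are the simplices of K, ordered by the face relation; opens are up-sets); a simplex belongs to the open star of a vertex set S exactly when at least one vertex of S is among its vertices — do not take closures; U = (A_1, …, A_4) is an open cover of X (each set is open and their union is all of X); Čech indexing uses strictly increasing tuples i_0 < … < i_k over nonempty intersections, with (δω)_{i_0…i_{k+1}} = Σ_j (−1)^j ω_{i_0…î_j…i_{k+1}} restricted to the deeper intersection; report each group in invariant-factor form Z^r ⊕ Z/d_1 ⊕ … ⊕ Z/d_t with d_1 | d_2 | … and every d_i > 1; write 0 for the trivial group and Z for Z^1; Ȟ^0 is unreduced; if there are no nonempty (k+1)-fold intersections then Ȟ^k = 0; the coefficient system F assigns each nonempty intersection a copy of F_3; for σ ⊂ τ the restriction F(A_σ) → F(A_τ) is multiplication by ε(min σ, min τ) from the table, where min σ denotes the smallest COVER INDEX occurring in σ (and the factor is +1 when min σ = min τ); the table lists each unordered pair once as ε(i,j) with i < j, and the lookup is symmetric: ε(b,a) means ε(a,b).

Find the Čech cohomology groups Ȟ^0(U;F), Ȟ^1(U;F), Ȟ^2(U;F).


nerve of the cover:
  A1={{b},{c},{d},{a,b},{a,c},{a,d},{b,c},{b,d},{c,d},{a,b,c},{a,c,d},{b,c,d}} A2={{c},{a,c},{b,c},{c,d},{a,b,c},{a,c,d},{b,c,d}} A3={{a},{c},{d},{a,b},{a,c},{a,d},{b,c},{b,d},{c,d},{a,b,c},{a,c,d},{b,c,d}} A4={{a},{c},{a,b},{a,c},{a,d},{b,c},{c,d},{a,b,c},{a,c,d},{b,c,d}}
  A12={{c},{a,c},{b,c},{c,d},{a,b,c},{a,c,d},{b,c,d}} A13={{c},{d},{a,b},{a,c},{a,d},{b,c},{b,d},{c,d},{a,b,c},{a,c,d},{b,c,d}} A14={{c},{a,b},{a,c},{a,d},{b,c},{c,d},{a,b,c},{a,c,d},{b,c,d}} A23={{c},{a,c},{b,c},{c,d},{a,b,c},{a,c,d},{b,c,d}} A24={{c},{a,c},{b,c},{c,d},{a,b,c},{a,c,d},{b,c,d}} A34={{a},{c},{a,b},{a,c},{a,d},{b,c},{c,d},{a,b,c},{a,c,d},{b,c,d}}
  A123={{c},{a,c},{b,c},{c,d},{a,b,c},{a,c,d},{b,c,d}} A124={{c},{a,c},{b,c},{c,d},{a,b,c},{a,c,d},{b,c,d}} A134={{c},{a,b},{a,c},{a,d},{b,c},{c,d},{a,b,c},{a,c,d},{b,c,d}} A234={{c},{a,c},{b,c},{c,d},{a,b,c},{a,c,d},{b,c,d}}
  A1234={{c},{a,c},{b,c},{c,d},{a,b,c},{a,c,d},{b,c,d}}
C dims 4,6,4,1; δ0: rk_F3 3; δ1: rk_F3 3; δ2: rk_F3 1
Ȟ^0 = (4 − 3) − 0 = 1, so Ȟ^0 ≅ Z/3
Ȟ^1 = (6 − 3) − 3 = 0, so Ȟ^1 ≅ 0
Ȟ^2 = (4 − 1) − 3 = 0, so Ȟ^2 ≅ 0

Ȟ^0 ≅ Z/3,  Ȟ^1 ≅ 0,  Ȟ^2 ≅ 0


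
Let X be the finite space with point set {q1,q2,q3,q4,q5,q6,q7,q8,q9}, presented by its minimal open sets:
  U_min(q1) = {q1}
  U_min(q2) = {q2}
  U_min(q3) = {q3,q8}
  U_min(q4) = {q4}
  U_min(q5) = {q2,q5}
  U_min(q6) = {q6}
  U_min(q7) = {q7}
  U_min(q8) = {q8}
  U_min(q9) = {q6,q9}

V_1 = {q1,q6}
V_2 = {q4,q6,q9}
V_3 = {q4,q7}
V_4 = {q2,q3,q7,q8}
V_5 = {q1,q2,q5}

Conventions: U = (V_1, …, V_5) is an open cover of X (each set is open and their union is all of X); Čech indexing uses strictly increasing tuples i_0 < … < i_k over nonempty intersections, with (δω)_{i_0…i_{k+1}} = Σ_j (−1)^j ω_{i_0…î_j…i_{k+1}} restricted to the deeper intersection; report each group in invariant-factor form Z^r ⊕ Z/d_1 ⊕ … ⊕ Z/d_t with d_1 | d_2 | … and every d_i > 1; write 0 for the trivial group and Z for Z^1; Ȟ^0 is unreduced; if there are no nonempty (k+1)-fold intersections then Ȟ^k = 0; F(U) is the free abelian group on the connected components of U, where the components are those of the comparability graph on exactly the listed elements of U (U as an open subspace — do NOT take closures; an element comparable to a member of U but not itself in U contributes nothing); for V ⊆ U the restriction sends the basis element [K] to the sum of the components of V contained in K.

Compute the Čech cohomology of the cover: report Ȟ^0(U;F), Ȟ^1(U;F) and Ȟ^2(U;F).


Ȟ^0(U;F) ≅ Z^6, Ȟ^1(U;F) ≅ 0 and Ȟ^2(U;F) ≅ 0

nonempty overlaps:
  V12={q6} V15={q1} V23={q4} V34={q7} V45={q2}
components per intersection:
  V1: {q1} {q6}
  V2: {q4} {q6,q9}
  V3: {q4} {q7}
  V4: {q2} {q3,q8} {q7}
  V5: {q1} {q2,q5}
  V12: {q6}
  V15: {q1}
  V23: {q4}
  V34: {q7}
  V45: {q2}
C dims 11,5; δ0: rk 5, SNF 1^5
degree 0: 11−5−0 = 6 → Ȟ^0 ≅ Z^6
degree 1: 5−0−5 = 0 → Ȟ^1 ≅ 0
degree 2: 0−0−0 = 0 → Ȟ^2 ≅ 0


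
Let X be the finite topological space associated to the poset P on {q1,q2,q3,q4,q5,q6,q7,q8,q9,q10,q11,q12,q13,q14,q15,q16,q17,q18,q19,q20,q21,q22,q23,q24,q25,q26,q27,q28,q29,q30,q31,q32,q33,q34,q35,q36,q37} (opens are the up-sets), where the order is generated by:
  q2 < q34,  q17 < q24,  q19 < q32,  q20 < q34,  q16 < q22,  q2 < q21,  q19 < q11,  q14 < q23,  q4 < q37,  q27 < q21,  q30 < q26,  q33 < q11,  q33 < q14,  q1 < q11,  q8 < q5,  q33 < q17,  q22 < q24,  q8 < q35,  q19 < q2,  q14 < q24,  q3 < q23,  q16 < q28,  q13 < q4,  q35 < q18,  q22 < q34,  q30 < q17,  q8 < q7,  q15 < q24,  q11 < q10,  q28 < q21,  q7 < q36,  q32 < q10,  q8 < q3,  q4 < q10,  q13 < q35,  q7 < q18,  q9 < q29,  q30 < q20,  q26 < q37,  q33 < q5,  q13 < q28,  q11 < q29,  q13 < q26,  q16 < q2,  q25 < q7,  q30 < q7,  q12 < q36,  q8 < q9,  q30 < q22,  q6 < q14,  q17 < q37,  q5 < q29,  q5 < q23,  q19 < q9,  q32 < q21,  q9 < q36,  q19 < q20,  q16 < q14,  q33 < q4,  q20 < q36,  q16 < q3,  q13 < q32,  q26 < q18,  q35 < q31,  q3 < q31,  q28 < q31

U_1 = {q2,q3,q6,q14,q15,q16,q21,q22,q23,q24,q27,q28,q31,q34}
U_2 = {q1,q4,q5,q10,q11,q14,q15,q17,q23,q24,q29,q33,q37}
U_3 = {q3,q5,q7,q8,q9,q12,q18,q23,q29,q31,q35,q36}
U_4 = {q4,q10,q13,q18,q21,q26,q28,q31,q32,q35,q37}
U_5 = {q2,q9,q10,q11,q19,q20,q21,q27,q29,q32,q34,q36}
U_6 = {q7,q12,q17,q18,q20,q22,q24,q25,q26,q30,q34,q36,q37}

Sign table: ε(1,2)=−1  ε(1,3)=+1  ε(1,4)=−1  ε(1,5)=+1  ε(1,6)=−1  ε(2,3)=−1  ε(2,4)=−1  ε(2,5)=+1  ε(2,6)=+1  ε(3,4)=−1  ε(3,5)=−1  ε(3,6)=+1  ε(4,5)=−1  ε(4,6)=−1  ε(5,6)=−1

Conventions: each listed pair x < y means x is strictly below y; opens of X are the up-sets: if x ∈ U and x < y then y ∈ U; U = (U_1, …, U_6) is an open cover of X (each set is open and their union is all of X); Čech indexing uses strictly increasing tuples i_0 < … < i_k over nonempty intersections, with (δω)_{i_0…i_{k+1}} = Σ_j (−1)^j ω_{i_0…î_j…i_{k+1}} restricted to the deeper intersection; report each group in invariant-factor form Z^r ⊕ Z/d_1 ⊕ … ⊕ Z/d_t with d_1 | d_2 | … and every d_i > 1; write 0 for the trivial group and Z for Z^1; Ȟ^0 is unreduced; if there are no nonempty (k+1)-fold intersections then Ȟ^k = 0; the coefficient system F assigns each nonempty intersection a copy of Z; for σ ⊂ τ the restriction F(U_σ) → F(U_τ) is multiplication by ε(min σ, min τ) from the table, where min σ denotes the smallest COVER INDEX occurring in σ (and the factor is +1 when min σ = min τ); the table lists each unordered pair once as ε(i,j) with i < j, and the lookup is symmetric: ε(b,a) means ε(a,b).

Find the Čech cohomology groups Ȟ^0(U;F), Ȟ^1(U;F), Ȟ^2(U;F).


Ȟ^0 = 0, Ȟ^1 = Z/2, Ȟ^2 = Z

cover nerve:
  U12={q14,q15,q23,q24} U13={q3,q23,q31} U14={q21,q28,q31} U15={q2,q21,q27,q34} U16={q22,q24,q34} U23={q5,q23,q29} U24={q4,q10,q37} U25={q10,q11,q29} U26={q17,q24,q37} U34={q18,q31,q35} U35={q9,q29,q36} U36={q7,q12,q18,q36} U45={q10,q21,q32} U46={q18,q26,q37} U56={q20,q34,q36}
  U123={q23} U126={q24} U134={q31} U145={q21} U156={q34} U235={q29} U245={q10} U246={q37} U346={q18} U356={q36}
C dims 6,15,10; δ0: rk 6, SNF 1^5·2; δ1: rk 9, SNF 1^9
Ȟ^0: (6−6)−0=0 ⇒ 0
Ȟ^1: (15−9)−6=0 plus torsion [2] ⇒ Z/2
Ȟ^2: (10−0)−9=1 ⇒ Z


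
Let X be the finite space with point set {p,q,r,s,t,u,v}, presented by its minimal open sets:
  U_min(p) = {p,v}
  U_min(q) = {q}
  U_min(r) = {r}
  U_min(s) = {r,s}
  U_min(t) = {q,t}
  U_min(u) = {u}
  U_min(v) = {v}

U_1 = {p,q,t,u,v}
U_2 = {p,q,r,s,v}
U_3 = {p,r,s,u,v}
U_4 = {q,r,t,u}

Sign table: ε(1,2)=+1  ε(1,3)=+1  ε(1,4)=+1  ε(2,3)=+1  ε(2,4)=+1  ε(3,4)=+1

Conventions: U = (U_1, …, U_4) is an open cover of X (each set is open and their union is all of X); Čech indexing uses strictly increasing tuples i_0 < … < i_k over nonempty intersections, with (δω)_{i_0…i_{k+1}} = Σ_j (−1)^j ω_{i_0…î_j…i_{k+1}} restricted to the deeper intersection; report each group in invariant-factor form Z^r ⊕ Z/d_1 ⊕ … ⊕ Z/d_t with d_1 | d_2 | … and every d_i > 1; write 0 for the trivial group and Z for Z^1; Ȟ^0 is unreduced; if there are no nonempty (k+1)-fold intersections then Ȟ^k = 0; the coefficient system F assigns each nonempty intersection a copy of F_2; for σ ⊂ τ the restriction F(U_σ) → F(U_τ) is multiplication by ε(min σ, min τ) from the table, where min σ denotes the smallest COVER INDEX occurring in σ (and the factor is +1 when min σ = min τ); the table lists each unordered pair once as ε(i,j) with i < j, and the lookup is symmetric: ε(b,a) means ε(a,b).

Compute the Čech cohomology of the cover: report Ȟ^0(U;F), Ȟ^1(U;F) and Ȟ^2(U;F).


intersection data:
  U12={p,q,v} U13={p,u,v} U14={q,t,u} U23={p,r,s,v} U24={q,r} U34={r,u}
  U123={p,v} U124={q} U134={u} U234={r}
C dims 4,6,4; δ0: rk_F2 3; δ1: rk_F2 3
Ȟ^0 = (4 − 3) − 0 = 1, so Ȟ^0 ≅ Z/2
Ȟ^1 = (6 − 3) − 3 = 0, so Ȟ^1 ≅ 0
Ȟ^2 = (4 − 0) − 3 = 1, so Ȟ^2 ≅ Z/2

Ȟ^0 ≅ Z/2, Ȟ^1 ≅ 0, Ȟ^2 ≅ Z/2


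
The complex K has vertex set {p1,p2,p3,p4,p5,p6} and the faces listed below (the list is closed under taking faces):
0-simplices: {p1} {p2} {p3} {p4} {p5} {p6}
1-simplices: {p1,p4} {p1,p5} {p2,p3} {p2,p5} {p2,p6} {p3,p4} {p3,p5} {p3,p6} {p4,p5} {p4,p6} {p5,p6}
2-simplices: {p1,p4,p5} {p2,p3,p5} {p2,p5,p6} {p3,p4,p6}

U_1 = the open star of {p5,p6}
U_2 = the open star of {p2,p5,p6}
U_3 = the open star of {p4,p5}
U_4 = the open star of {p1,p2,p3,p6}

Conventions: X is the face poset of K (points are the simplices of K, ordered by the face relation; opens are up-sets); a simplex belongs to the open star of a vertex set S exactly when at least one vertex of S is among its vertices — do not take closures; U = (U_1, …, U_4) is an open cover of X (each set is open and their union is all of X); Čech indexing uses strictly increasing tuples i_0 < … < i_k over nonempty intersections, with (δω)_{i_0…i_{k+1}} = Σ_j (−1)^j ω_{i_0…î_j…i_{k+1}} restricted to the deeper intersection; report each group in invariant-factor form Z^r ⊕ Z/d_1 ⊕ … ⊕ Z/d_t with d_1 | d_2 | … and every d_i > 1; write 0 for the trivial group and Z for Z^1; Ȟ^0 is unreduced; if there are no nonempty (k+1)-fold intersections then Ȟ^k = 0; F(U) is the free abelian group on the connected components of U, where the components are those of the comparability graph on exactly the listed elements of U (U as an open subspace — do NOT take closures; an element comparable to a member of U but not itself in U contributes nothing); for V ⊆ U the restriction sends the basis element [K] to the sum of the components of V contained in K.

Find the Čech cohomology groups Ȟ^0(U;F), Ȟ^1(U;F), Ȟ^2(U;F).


cover nerve:
  U1={{p5},{p6},{p1,p5},{p2,p5},{p2,p6},{p3,p5},{p3,p6},{p4,p5},{p4,p6},{p5,p6},{p1,p4,p5},{p2,p3,p5},{p2,p5,p6},{p3,p4,p6}} U2={{p2},{p5},{p6},{p1,p5},{p2,p3},{p2,p5},{p2,p6},{p3,p5},{p3,p6},{p4,p5},{p4,p6},{p5,p6},{p1,p4,p5},{p2,p3,p5},{p2,p5,p6},{p3,p4,p6}} U3={{p4},{p5},{p1,p4},{p1,p5},{p2,p5},{p3,p4},{p3,p5},{p4,p5},{p4,p6},{p5,p6},{p1,p4,p5},{p2,p3,p5},{p2,p5,p6},{p3,p4,p6}} U4={{p1},{p2},{p3},{p6},{p1,p4},{p1,p5},{p2,p3},{p2,p5},{p2,p6},{p3,p4},{p3,p5},{p3,p6},{p4,p6},{p5,p6},{p1,p4,p5},{p2,p3,p5},{p2,p5,p6},{p3,p4,p6}}
  U12={{p5},{p6},{p1,p5},{p2,p5},{p2,p6},{p3,p5},{p3,p6},{p4,p5},{p4,p6},{p5,p6},{p1,p4,p5},{p2,p3,p5},{p2,p5,p6},{p3,p4,p6}} U13={{p5},{p1,p5},{p2,p5},{p3,p5},{p4,p5},{p4,p6},{p5,p6},{p1,p4,p5},{p2,p3,p5},{p2,p5,p6},{p3,p4,p6}} U14={{p6},{p1,p5},{p2,p5},{p2,p6},{p3,p5},{p3,p6},{p4,p6},{p5,p6},{p1,p4,p5},{p2,p3,p5},{p2,p5,p6},{p3,p4,p6}} U23={{p5},{p1,p5},{p2,p5},{p3,p5},{p4,p5},{p4,p6},{p5,p6},{p1,p4,p5},{p2,p3,p5},{p2,p5,p6},{p3,p4,p6}} U24={{p2},{p6},{p1,p5},{p2,p3},{p2,p5},{p2,p6},{p3,p5},{p3,p6},{p4,p6},{p5,p6},{p1,p4,p5},{p2,p3,p5},{p2,p5,p6},{p3,p4,p6}} U34={{p1,p4},{p1,p5},{p2,p5},{p3,p4},{p3,p5},{p4,p6},{p5,p6},{p1,p4,p5},{p2,p3,p5},{p2,p5,p6},{p3,p4,p6}}
  U123={{p5},{p1,p5},{p2,p5},{p3,p5},{p4,p5},{p4,p6},{p5,p6},{p1,p4,p5},{p2,p3,p5},{p2,p5,p6},{p3,p4,p6}} U124={{p6},{p1,p5},{p2,p5},{p2,p6},{p3,p5},{p3,p6},{p4,p6},{p5,p6},{p1,p4,p5},{p2,p3,p5},{p2,p5,p6},{p3,p4,p6}} U134={{p1,p5},{p2,p5},{p3,p5},{p4,p6},{p5,p6},{p1,p4,p5},{p2,p3,p5},{p2,p5,p6},{p3,p4,p6}} U234={{p1,p5},{p2,p5},{p3,p5},{p4,p6},{p5,p6},{p1,p4,p5},{p2,p3,p5},{p2,p5,p6},{p3,p4,p6}}
  U1234={{p1,p5},{p2,p5},{p3,p5},{p4,p6},{p5,p6},{p1,p4,p5},{p2,p3,p5},{p2,p5,p6},{p3,p4,p6}}
components per intersection:
  U1: {{p5},{p6},{p1,p5},{p2,p5},{p2,p6},{p3,p5},{p3,p6},{p4,p5},{p4,p6},{p5,p6},{p1,p4,p5},{p2,p3,p5},{p2,p5,p6},{p3,p4,p6}}
  U2: {{p2},{p5},{p6},{p1,p5},{p2,p3},{p2,p5},{p2,p6},{p3,p5},{p3,p6},{p4,p5},{p4,p6},{p5,p6},{p1,p4,p5},{p2,p3,p5},{p2,p5,p6},{p3,p4,p6}}
  U3: {{p4},{p5},{p1,p4},{p1,p5},{p2,p5},{p3,p4},{p3,p5},{p4,p5},{p4,p6},{p5,p6},{p1,p4,p5},{p2,p3,p5},{p2,p5,p6},{p3,p4,p6}}
  U4: {{p1},{p1,p4},{p1,p5},{p1,p4,p5}} {{p2},{p3},{p6},{p2,p3},{p2,p5},{p2,p6},{p3,p4},{p3,p5},{p3,p6},{p4,p6},{p5,p6},{p2,p3,p5},{p2,p5,p6},{p3,p4,p6}}
  U12: {{p5},{p6},{p1,p5},{p2,p5},{p2,p6},{p3,p5},{p3,p6},{p4,p5},{p4,p6},{p5,p6},{p1,p4,p5},{p2,p3,p5},{p2,p5,p6},{p3,p4,p6}}
  U13: {{p5},{p1,p5},{p2,p5},{p3,p5},{p4,p5},{p5,p6},{p1,p4,p5},{p2,p3,p5},{p2,p5,p6}} {{p4,p6},{p3,p4,p6}}
  U14: {{p6},{p2,p5},{p2,p6},{p3,p5},{p3,p6},{p4,p6},{p5,p6},{p2,p3,p5},{p2,p5,p6},{p3,p4,p6}} {{p1,p5},{p1,p4,p5}}
  U23: {{p5},{p1,p5},{p2,p5},{p3,p5},{p4,p5},{p5,p6},{p1,p4,p5},{p2,p3,p5},{p2,p5,p6}} {{p4,p6},{p3,p4,p6}}
  U24: {{p2},{p6},{p2,p3},{p2,p5},{p2,p6},{p3,p5},{p3,p6},{p4,p6},{p5,p6},{p2,p3,p5},{p2,p5,p6},{p3,p4,p6}} {{p1,p5},{p1,p4,p5}}
  U34: {{p1,p4},{p1,p5},{p1,p4,p5}} {{p2,p5},{p3,p5},{p5,p6},{p2,p3,p5},{p2,p5,p6}} {{p3,p4},{p4,p6},{p3,p4,p6}}
  U123: {{p5},{p1,p5},{p2,p5},{p3,p5},{p4,p5},{p5,p6},{p1,p4,p5},{p2,p3,p5},{p2,p5,p6}} {{p4,p6},{p3,p4,p6}}
  U124: {{p6},{p2,p5},{p2,p6},{p3,p5},{p3,p6},{p4,p6},{p5,p6},{p2,p3,p5},{p2,p5,p6},{p3,p4,p6}} {{p1,p5},{p1,p4,p5}}
  U134: {{p1,p5},{p1,p4,p5}} {{p2,p5},{p3,p5},{p5,p6},{p2,p3,p5},{p2,p5,p6}} {{p4,p6},{p3,p4,p6}}
  U234: {{p1,p5},{p1,p4,p5}} {{p2,p5},{p3,p5},{p5,p6},{p2,p3,p5},{p2,p5,p6}} {{p4,p6},{p3,p4,p6}}
  U1234: {{p1,p5},{p1,p4,p5}} {{p2,p5},{p3,p5},{p5,p6},{p2,p3,p5},{p2,p5,p6}} {{p4,p6},{p3,p4,p6}}
C dims 5,12,10,3; δ0: rk 4, SNF 1^4; δ1: rk 7, SNF 1^7; δ2: rk 3, SNF 1^3
Ȟ^0: (5−4)−0=1 ⇒ Z
Ȟ^1: (12−7)−4=1 ⇒ Z
Ȟ^2: (10−3)−7=0 ⇒ 0

Ȟ^0(U;F) ≅ Z; Ȟ^1(U;F) ≅ Z; Ȟ^2(U;F) ≅ 0


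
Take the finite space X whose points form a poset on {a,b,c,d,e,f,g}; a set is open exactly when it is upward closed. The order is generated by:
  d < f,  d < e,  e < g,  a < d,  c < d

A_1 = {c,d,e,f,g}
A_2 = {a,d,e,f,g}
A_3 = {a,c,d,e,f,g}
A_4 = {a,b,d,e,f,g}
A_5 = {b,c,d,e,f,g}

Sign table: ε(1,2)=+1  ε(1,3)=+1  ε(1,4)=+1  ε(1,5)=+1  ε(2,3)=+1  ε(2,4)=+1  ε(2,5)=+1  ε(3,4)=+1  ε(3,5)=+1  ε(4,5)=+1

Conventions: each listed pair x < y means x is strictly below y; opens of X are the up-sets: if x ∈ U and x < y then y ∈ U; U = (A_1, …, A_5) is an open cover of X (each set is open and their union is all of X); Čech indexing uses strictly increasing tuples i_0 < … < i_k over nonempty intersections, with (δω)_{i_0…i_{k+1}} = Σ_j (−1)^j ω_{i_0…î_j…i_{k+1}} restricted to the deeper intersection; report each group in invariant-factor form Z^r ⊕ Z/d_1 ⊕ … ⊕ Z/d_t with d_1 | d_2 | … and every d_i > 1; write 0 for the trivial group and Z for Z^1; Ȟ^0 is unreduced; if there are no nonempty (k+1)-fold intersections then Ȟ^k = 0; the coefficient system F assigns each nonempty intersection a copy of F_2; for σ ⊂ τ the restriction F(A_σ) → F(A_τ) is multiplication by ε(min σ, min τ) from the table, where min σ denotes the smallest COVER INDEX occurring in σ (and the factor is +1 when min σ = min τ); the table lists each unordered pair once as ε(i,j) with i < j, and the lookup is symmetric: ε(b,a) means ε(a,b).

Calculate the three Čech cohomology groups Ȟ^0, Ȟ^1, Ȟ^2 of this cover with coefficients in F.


nerve simplices:
  A12={d,e,f,g} A13={c,d,e,f,g} A14={d,e,f,g} A15={c,d,e,f,g} A23={a,d,e,f,g} A24={a,d,e,f,g} A25={d,e,f,g} A34={a,d,e,f,g} A35={c,d,e,f,g} A45={b,d,e,f,g}
  A123={d,e,f,g} A124={d,e,f,g} A125={d,e,f,g} A134={d,e,f,g} A135={c,d,e,f,g} A145={d,e,f,g} A234={a,d,e,f,g} A235={d,e,f,g} A245={d,e,f,g} A345={d,e,f,g}
  A1234={d,e,f,g} A1235={d,e,f,g} A1245={d,e,f,g} A1345={d,e,f,g} A2345={d,e,f,g}
  A12345={d,e,f,g}
C dims 5,10,10,5; δ0: rk_F2 4; δ1: rk_F2 6; δ2: rk_F2 4
degree 0: 5−4−0 = 1 → Ȟ^0 ≅ Z/2
degree 1: 10−6−4 = 0 → Ȟ^1 ≅ 0
degree 2: 10−4−6 = 0 → Ȟ^2 ≅ 0

Ȟ^0 ≅ Z/2; Ȟ^1 ≅ 0; Ȟ^2 ≅ 0


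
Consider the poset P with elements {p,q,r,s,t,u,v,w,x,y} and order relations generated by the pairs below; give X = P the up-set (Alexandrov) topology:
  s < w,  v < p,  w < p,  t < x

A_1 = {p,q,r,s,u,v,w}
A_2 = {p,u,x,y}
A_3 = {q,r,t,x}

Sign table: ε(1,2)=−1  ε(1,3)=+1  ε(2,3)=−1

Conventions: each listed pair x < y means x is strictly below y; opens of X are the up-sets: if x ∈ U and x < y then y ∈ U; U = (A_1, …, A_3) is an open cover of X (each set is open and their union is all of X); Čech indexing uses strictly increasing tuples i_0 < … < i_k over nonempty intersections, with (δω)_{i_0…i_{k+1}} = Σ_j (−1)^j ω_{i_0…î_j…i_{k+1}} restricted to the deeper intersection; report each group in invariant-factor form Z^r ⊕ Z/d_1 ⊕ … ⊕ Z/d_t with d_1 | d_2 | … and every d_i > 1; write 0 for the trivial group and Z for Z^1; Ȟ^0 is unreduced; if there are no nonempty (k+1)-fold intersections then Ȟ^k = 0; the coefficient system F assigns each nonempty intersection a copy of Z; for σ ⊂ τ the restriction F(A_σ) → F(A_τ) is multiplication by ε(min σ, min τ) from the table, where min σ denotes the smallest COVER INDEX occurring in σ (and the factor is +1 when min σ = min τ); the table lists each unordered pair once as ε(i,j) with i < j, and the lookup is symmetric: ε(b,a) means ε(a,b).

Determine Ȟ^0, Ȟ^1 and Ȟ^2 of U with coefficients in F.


Ȟ^0 = Z, Ȟ^1 = Z and Ȟ^2 = 0

nerve simplices:
  A12={p,u} A13={q,r} A23={x}
C dims 3,3; δ0: rk 2, SNF 1^2
degree 0: 3−2−0 = 1 → Ȟ^0 ≅ Z
degree 1: 3−0−2 = 1 → Ȟ^1 ≅ Z
degree 2: 0−0−0 = 0 → Ȟ^2 ≅ 0


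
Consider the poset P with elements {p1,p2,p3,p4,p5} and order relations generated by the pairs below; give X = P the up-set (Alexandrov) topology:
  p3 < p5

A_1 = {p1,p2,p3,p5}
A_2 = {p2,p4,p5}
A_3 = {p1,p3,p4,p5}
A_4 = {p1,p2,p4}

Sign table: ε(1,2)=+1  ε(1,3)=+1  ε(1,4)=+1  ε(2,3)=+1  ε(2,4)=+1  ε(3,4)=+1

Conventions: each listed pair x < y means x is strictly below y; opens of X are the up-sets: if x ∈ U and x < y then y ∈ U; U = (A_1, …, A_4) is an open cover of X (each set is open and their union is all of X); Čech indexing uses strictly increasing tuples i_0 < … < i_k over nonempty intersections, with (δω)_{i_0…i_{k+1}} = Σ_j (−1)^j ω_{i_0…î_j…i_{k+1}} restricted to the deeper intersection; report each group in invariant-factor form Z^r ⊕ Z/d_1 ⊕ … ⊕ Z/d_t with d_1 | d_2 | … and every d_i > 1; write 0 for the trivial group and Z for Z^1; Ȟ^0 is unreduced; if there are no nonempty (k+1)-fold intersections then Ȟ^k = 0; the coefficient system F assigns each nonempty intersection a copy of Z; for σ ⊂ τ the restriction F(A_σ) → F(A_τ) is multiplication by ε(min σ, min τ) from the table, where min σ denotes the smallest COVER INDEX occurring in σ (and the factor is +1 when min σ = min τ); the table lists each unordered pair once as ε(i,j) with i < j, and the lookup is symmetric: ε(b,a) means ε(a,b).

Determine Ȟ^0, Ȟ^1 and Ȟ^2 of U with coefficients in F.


nonempty intersections:
  A12={p2,p5} A13={p1,p3,p5} A14={p1,p2} A23={p4,p5} A24={p2,p4} A34={p1,p4}
  A123={p5} A124={p2} A134={p1} A234={p4}
C dims 4,6,4; δ0: rk 3, SNF 1^3; δ1: rk 3, SNF 1^3
Ȟ^0: (4−3)−0=1 ⇒ Z
Ȟ^1: (6−3)−3=0 ⇒ 0
Ȟ^2: (4−0)−3=1 ⇒ Z

Ȟ^0(U;F) ≅ Z, Ȟ^1(U;F) ≅ 0 and Ȟ^2(U;F) ≅ Z


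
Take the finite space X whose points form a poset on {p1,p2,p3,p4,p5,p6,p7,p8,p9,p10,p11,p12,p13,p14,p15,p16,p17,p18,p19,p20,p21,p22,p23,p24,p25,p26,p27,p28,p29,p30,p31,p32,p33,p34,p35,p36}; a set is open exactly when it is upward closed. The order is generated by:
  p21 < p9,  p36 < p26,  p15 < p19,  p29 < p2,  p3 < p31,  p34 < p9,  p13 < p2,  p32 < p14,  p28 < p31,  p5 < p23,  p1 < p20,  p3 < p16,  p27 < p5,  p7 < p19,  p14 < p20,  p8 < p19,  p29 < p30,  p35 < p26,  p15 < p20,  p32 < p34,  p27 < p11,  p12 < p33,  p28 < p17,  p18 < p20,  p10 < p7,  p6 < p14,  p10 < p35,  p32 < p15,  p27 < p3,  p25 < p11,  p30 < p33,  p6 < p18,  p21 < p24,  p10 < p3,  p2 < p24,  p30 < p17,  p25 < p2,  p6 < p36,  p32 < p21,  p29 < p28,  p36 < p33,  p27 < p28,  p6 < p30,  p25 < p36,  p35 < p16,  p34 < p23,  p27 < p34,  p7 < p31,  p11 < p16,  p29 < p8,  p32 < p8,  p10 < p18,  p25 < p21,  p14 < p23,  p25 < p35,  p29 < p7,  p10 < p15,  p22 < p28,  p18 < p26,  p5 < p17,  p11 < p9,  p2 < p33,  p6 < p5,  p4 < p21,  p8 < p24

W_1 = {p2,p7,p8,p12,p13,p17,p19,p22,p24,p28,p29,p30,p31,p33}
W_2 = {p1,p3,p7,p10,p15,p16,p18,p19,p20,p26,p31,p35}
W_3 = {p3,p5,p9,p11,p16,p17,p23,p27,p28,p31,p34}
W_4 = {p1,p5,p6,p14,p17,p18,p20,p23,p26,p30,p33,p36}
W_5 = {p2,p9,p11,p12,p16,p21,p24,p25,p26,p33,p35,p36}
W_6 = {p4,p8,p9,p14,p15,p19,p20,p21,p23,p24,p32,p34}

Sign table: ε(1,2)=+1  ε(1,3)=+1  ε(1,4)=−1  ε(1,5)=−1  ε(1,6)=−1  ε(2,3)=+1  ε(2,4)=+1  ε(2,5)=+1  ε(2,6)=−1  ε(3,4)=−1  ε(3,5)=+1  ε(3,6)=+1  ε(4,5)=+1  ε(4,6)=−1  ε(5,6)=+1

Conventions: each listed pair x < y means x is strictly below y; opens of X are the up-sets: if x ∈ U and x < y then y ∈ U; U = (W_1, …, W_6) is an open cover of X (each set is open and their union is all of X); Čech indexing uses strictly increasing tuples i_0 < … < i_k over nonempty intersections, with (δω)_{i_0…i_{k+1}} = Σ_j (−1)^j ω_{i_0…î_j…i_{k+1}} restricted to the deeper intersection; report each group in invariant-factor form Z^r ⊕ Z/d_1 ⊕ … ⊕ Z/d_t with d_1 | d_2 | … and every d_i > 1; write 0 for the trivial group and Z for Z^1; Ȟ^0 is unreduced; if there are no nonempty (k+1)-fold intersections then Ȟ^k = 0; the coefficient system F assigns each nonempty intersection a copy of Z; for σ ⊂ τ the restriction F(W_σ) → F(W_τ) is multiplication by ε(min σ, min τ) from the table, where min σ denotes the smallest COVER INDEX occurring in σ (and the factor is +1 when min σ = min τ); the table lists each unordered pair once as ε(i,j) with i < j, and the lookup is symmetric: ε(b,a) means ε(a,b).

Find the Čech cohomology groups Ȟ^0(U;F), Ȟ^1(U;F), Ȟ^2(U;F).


Ȟ^0(U;F) ≅ 0, Ȟ^1(U;F) ≅ Z/2 and Ȟ^2(U;F) ≅ Z

nerve simplices:
  W12={p7,p19,p31} W13={p17,p28,p31} W14={p17,p30,p33} W15={p2,p12,p24,p33} W16={p8,p19,p24} W23={p3,p16,p31} W24={p1,p18,p20,p26} W25={p16,p26,p35} W26={p15,p19,p20} W34={p5,p17,p23} W35={p9,p11,p16} W36={p9,p23,p34} W45={p26,p33,p36} W46={p14,p20,p23} W56={p9,p21,p24}
  W123={p31} W126={p19} W134={p17} W145={p33} W156={p24} W235={p16} W245={p26} W246={p20} W346={p23} W356={p9}
C dims 6,15,10; δ0: rk 6, SNF 1^5·2; δ1: rk 9, SNF 1^9
degree 0: 6−6−0 = 0 → Ȟ^0 ≅ 0
degree 1: 15−9−6 = 0 plus torsion [2] → Ȟ^1 ≅ Z/2
degree 2: 10−0−9 = 1 → Ȟ^2 ≅ Z


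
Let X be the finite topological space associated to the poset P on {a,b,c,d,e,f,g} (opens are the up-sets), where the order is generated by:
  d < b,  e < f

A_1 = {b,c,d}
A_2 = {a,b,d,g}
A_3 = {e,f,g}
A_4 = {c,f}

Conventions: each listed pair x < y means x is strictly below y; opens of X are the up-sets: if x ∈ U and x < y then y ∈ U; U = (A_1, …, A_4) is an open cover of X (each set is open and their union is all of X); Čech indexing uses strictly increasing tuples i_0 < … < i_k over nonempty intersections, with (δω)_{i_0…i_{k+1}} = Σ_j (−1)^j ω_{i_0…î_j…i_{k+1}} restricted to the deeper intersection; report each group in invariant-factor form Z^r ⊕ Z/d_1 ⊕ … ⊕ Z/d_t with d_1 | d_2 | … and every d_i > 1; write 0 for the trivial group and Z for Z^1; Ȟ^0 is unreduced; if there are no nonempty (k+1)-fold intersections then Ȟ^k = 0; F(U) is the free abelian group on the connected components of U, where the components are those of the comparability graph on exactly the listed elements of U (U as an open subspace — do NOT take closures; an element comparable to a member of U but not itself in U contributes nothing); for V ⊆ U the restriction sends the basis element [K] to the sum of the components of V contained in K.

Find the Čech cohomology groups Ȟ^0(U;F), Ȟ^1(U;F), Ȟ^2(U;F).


nonempty intersections:
  A12={b,d} A14={c} A23={g} A34={f}
components per intersection:
  A1: {b,d} {c}
  A2: {a} {b,d} {g}
  A3: {e,f} {g}
  A4: {c} {f}
  A12: {b,d}
  A14: {c}
  A23: {g}
  A34: {f}
C dims 9,4; δ0: rk 4, SNF 1^4
Ȟ^0: (9−4)−0=5 ⇒ Z^5
Ȟ^1: (4−0)−4=0 ⇒ 0
Ȟ^2: (0−0)−0=0 ⇒ 0

Ȟ^0(U;F) ≅ Z^5,  Ȟ^1(U;F) ≅ 0,  Ȟ^2(U;F) ≅ 0


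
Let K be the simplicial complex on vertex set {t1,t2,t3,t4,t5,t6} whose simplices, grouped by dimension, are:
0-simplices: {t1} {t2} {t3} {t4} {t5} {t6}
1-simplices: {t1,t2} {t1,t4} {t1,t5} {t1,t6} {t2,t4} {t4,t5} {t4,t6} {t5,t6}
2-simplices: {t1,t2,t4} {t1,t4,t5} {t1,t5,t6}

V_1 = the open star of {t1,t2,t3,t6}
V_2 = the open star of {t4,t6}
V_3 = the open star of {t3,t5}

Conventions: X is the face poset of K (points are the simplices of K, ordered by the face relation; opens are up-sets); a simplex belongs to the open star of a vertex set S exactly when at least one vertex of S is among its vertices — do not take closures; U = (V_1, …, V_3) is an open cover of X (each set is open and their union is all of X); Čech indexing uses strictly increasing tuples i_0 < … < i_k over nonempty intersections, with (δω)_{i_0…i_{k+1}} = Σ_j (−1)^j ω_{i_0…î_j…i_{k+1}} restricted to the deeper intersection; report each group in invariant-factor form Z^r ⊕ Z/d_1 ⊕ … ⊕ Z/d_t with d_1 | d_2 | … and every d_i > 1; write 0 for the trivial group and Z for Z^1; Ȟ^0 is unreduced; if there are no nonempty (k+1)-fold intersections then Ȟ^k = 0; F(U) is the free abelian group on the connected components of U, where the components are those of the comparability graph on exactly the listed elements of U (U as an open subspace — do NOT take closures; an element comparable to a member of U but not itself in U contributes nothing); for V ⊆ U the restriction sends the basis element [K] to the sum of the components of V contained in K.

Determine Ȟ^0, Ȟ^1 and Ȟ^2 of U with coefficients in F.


Ȟ^0 = Z^2, Ȟ^1 = Z and Ȟ^2 = 0

nonempty overlaps:
  V1={{t1},{t2},{t3},{t6},{t1,t2},{t1,t4},{t1,t5},{t1,t6},{t2,t4},{t4,t6},{t5,t6},{t1,t2,t4},{t1,t4,t5},{t1,t5,t6}} V2={{t4},{t6},{t1,t4},{t1,t6},{t2,t4},{t4,t5},{t4,t6},{t5,t6},{t1,t2,t4},{t1,t4,t5},{t1,t5,t6}} V3={{t3},{t5},{t1,t5},{t4,t5},{t5,t6},{t1,t4,t5},{t1,t5,t6}}
  V12={{t6},{t1,t4},{t1,t6},{t2,t4},{t4,t6},{t5,t6},{t1,t2,t4},{t1,t4,t5},{t1,t5,t6}} V13={{t3},{t1,t5},{t5,t6},{t1,t4,t5},{t1,t5,t6}} V23={{t4,t5},{t5,t6},{t1,t4,t5},{t1,t5,t6}}
  V123={{t5,t6},{t1,t4,t5},{t1,t5,t6}}
components per intersection:
  V1: {{t1},{t2},{t6},{t1,t2},{t1,t4},{t1,t5},{t1,t6},{t2,t4},{t4,t6},{t5,t6},{t1,t2,t4},{t1,t4,t5},{t1,t5,t6}} {{t3}}
  V2: {{t4},{t6},{t1,t4},{t1,t6},{t2,t4},{t4,t5},{t4,t6},{t5,t6},{t1,t2,t4},{t1,t4,t5},{t1,t5,t6}}
  V3: {{t3}} {{t5},{t1,t5},{t4,t5},{t5,t6},{t1,t4,t5},{t1,t5,t6}}
  V12: {{t6},{t1,t6},{t4,t6},{t5,t6},{t1,t5,t6}} {{t1,t4},{t2,t4},{t1,t2,t4},{t1,t4,t5}}
  V13: {{t3}} {{t1,t5},{t5,t6},{t1,t4,t5},{t1,t5,t6}}
  V23: {{t4,t5},{t1,t4,t5}} {{t5,t6},{t1,t5,t6}}
  V123: {{t5,t6},{t1,t5,t6}} {{t1,t4,t5}}
C dims 5,6,2; δ0: rk 3, SNF 1^3; δ1: rk 2, SNF 1^2
degree 0: 5−3−0 = 2 → Ȟ^0 ≅ Z^2
degree 1: 6−2−3 = 1 → Ȟ^1 ≅ Z
degree 2: 2−0−2 = 0 → Ȟ^2 ≅ 0


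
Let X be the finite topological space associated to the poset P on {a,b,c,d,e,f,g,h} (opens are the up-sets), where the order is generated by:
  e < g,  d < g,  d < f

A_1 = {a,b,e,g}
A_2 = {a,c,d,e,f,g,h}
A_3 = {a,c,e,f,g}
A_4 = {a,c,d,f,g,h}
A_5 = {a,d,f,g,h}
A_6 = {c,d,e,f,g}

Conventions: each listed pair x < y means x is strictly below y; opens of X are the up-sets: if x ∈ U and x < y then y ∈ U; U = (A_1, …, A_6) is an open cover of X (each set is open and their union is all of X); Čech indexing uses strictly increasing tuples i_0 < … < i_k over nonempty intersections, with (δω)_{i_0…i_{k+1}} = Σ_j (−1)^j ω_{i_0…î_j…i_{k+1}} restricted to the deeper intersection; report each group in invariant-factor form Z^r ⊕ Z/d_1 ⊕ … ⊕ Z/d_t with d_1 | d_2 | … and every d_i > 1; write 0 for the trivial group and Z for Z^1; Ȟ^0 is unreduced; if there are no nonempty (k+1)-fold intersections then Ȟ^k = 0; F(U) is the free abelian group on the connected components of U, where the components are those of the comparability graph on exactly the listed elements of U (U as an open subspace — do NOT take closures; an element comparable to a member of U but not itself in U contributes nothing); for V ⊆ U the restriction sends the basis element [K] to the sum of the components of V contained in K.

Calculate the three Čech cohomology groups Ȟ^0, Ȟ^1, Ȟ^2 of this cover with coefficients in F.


Ȟ^0(U;F) ≅ Z^5, Ȟ^1(U;F) ≅ 0, Ȟ^2(U;F) ≅ 0

cover nerve:
  A12={a,e,g} A13={a,e,g} A14={a,g} A15={a,g} A16={e,g} A23={a,c,e,f,g} A24={a,c,d,f,g,h} A25={a,d,f,g,h} A26={c,d,e,f,g} A34={a,c,f,g} A35={a,f,g} A36={c,e,f,g} A45={a,d,f,g,h} A46={c,d,f,g} A56={d,f,g}
  A123={a,e,g} A124={a,g} A125={a,g} A126={e,g} A134={a,g} A135={a,g} A136={e,g} A145={a,g} A146={g} A156={g} A234={a,c,f,g} A235={a,f,g} A236={c,e,f,g} A245={a,d,f,g,h} A246={c,d,f,g} A256={d,f,g} A345={a,f,g} A346={c,f,g} A356={f,g} A456={d,f,g}
  A1234={a,g} A1235={a,g} A1236={e,g} A1245={a,g} A1246={g} A1256={g} A1345={a,g} A1346={g} A1356={g} A1456={g} A2345={a,f,g} A2346={c,f,g} A2356={f,g} A2456={d,f,g} A3456={f,g}
  A12345={a,g} A12346={g} A12356={g} A12456={g} A13456={g} A23456={f,g}
  A123456={g}
components per intersection:
  A1: {a} {b} {e,g}
  A2: {a} {c} {d,e,f,g} {h}
  A3: {a} {c} {e,g} {f}
  A4: {a} {c} {d,f,g} {h}
  A5: {a} {d,f,g} {h}
  A6: {c} {d,e,f,g}
  A12: {a} {e,g}
  A13: {a} {e,g}
  A14: {a} {g}
  A15: {a} {g}
  A16: {e,g}
  A23: {a} {c} {e,g} {f}
  A24: {a} {c} {d,f,g} {h}
  A25: {a} {d,f,g} {h}
  A26: {c} {d,e,f,g}
  A34: {a} {c} {f} {g}
  A35: {a} {f} {g}
  A36: {c} {e,g} {f}
  A45: {a} {d,f,g} {h}
  A46: {c} {d,f,g}
  A56: {d,f,g}
  A123: {a} {e,g}
  A124: {a} {g}
  A125: {a} {g}
  A126: {e,g}
  A134: {a} {g}
  A135: {a} {g}
  A136: {e,g}
  A145: {a} {g}
  A146: {g}
  A156: {g}
  A234: {a} {c} {f} {g}
  A235: {a} {f} {g}
  A236: {c} {e,g} {f}
  A245: {a} {d,f,g} {h}
  A246: {c} {d,f,g}
  A256: {d,f,g}
  A345: {a} {f} {g}
  A346: {c} {f} {g}
  A356: {f} {g}
  A456: {d,f,g}
  A1234: {a} {g}
  A1235: {a} {g}
  A1236: {e,g}
  A1245: {a} {g}
  A1246: {g}
  A1256: {g}
  A1345: {a} {g}
  A1346: {g}
  A1356: {g}
  A1456: {g}
  A2345: {a} {f} {g}
  A2346: {c} {f} {g}
  A2356: {f} {g}
  A2456: {d,f,g}
  A3456: {f} {g}
  A12345: {a} {g}
  A12346: {g}
  A12356: {g}
  A12456: {g}
  A13456: {g}
  A23456: {f} {g}
  A123456: {g}
C dims 20,38,41,25; δ0: rk 15, SNF 1^15; δ1: rk 23, SNF 1^23; δ2: rk 18, SNF 1^18
Ȟ^0: (20−15)−0=5 ⇒ Z^5
Ȟ^1: (38−23)−15=0 ⇒ 0
Ȟ^2: (41−18)−23=0 ⇒ 0


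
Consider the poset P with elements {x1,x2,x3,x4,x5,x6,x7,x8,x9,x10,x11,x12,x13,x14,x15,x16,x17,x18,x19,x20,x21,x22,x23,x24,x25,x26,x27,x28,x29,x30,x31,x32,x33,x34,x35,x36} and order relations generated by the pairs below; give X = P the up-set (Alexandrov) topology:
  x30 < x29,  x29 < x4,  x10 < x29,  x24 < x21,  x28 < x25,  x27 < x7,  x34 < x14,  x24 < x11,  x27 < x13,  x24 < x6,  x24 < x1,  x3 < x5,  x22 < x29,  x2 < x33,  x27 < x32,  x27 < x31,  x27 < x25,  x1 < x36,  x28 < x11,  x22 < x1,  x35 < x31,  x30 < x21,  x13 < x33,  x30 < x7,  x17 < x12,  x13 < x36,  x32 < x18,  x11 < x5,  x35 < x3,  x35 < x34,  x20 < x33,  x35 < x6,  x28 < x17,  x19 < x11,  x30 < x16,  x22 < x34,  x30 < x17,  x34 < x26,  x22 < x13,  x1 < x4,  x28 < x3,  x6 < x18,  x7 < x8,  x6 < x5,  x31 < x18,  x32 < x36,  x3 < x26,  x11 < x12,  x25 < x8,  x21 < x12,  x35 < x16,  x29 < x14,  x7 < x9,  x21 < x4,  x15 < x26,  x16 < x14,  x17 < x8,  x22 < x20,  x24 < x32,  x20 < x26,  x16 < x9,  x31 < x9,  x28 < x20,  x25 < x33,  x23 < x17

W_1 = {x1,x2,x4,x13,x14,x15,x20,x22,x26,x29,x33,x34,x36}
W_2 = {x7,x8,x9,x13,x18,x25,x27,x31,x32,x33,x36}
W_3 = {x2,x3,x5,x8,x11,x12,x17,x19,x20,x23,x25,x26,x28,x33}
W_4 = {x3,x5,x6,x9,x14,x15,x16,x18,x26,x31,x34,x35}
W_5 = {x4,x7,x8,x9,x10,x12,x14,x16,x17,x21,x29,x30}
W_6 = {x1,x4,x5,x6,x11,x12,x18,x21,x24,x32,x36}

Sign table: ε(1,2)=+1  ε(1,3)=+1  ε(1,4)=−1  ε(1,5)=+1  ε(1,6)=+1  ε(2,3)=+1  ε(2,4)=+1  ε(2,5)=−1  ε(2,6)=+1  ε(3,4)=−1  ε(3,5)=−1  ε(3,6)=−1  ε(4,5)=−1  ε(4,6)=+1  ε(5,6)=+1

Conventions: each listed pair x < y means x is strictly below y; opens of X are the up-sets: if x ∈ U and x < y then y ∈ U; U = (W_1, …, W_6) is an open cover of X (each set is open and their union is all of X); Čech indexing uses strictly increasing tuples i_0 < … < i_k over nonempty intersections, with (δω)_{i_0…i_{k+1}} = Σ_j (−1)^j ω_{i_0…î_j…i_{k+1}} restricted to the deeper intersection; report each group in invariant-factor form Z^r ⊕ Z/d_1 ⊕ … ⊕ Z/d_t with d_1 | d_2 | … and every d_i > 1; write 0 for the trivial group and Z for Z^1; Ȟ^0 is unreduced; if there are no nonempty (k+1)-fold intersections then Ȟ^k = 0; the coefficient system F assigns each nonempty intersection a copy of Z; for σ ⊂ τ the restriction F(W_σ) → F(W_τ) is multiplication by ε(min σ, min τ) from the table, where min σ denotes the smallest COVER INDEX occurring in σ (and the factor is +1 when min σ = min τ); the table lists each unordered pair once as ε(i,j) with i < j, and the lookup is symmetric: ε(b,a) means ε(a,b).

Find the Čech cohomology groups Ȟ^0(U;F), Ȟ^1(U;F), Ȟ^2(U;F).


Ȟ^0(U;F) ≅ 0, Ȟ^1(U;F) ≅ Z/2, Ȟ^2(U;F) ≅ Z

nerve of the cover:
  W12={x13,x33,x36} W13={x2,x20,x26,x33} W14={x14,x15,x26,x34} W15={x4,x14,x29} W16={x1,x4,x36} W23={x8,x25,x33} W24={x9,x18,x31} W25={x7,x8,x9} W26={x18,x32,x36} W34={x3,x5,x26} W35={x8,x12,x17} W36={x5,x11,x12} W45={x9,x14,x16} W46={x5,x6,x18} W56={x4,x12,x21}
  W123={x33} W126={x36} W134={x26} W145={x14} W156={x4} W235={x8} W245={x9} W246={x18} W346={x5} W356={x12}
C dims 6,15,10; δ0: rk 6, SNF 1^5·2; δ1: rk 9, SNF 1^9
Ȟ^0 = (6 − 6) − 0 = 0, so Ȟ^0 ≅ 0
Ȟ^1 = (15 − 9) − 6 = 0 plus torsion [2], so Ȟ^1 ≅ Z/2
Ȟ^2 = (10 − 0) − 9 = 1, so Ȟ^2 ≅ Z
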